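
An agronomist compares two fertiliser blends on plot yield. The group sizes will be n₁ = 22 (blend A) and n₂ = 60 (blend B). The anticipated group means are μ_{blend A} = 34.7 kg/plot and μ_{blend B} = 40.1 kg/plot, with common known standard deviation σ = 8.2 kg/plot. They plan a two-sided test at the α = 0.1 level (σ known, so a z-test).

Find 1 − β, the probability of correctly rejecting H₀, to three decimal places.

Standardized effect: d = |μ_{blend A} − μ_{blend B}| / σ = |34.7 − 40.1| / 8.2 = 0.6585
Noncentrality parameter: δ = d / √(1/n₁ + 1/n₂) = 0.6585 / √(1/22 + 1/60) = 2.6422
Two-sided α = 0.1 → critical value z_{0.05} = 1.645.
Power = Φ(δ − 1.645) + Φ(−δ − 1.645) = Φ(0.997) + Φ(-4.287) = 0.8407 + 0.0000 = 0.8407.

Power ≈ 0.841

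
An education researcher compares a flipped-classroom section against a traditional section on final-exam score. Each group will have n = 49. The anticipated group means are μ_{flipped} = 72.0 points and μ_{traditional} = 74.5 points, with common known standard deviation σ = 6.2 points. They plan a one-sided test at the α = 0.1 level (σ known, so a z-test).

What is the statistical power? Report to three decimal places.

Power ≈ 0.762

Standardized effect: d = |μ_{flipped} − μ_{traditional}| / σ = |72.0 − 74.5| / 6.2 = 0.4032
Noncentrality parameter: δ = d·√(n/2) = 0.4032 × √(49/2) = 1.9959
One-sided α = 0.1 → critical value z_{0.1} = 1.282.
Power = P(Z > 1.282 − δ) = Φ(0.714) = 0.7625.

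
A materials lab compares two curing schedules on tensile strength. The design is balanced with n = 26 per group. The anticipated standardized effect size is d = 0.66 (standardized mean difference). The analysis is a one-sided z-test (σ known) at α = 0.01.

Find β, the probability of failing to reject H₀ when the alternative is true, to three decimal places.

β ≈ 0.479

Noncentrality parameter: δ = d·√(n/2) = 0.66 × √(26/2) = 2.3797
Critical value for a one-sided test at α = 0.01: z_α = 2.326.
Power = P(Z > 2.326 − δ) = Φ(0.053) = 0.5213.
Type II error: β = 1 − power = 1 − 0.5213 = 0.4787.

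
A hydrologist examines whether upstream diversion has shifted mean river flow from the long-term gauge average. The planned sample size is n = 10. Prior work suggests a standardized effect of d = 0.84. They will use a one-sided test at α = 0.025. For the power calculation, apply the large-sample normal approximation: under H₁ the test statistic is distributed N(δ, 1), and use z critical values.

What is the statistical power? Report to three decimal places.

Power ≈ 0.757

Noncentrality parameter: δ = d·√n = 0.84 × √10 = 2.6563
One-sided α = 0.025 → critical value z_{0.025} = 1.960.
Power = P(Z > 1.960 − δ) = Φ(0.696) = 0.7569.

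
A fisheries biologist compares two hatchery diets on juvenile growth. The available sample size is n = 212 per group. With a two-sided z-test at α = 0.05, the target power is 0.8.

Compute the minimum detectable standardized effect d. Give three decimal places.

d ≈ 0.272

Need Φ(δ − 1.960) = 0.8, so δ = 1.960 + 0.842 = 2.802.
(The second rejection-region term Φ(−δ − z_{α/2}) is negligible and dropped.)
δ = d·√(n/2) ⇒ d = δ/√(n/2) = 2.802/√(212/2) = 0.2721.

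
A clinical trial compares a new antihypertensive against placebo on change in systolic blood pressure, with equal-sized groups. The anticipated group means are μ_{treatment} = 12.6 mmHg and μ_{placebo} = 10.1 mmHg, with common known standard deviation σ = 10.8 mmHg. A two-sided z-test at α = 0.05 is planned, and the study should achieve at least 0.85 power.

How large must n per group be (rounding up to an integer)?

n = 336 per group

Standardized effect: d = |μ_{treatment} − μ_{placebo}| / σ = |12.6 − 10.1| / 10.8 = 0.2315
Set Φ(δ − 1.960) = 0.85; then δ − 1.960 = Φ⁻¹(0.85) = 1.036, giving δ = 2.996.
(Ignoring the negligible lower-tail rejection probability gives the usual closed-form inversion.)
δ = d·√(n/2) ⇒ n = 2(δ/d)² = 2 × (2.996 / 0.2315)² = 335.12.
Round up to the next whole unit.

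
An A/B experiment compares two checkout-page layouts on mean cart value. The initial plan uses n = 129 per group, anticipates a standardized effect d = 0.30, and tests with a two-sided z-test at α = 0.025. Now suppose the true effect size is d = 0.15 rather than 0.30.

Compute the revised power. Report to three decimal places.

Power ≈ 0.150

With d = 0.15: δ = d·√(n/2) = 0.15 × √(129/2) = 1.2047. Critical value z_{0.0125} = 2.241.
Revised power = Φ(δ − 2.241) + Φ(−δ − 2.241) = Φ(-1.037) + Φ(-3.446) = 0.1499 + 0.0003 = 0.1502.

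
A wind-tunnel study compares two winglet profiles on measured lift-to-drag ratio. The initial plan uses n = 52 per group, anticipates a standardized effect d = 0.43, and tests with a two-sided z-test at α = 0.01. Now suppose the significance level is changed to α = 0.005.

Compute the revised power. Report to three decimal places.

δ = d·√(n/2) = 0.43 × √(52/2) = 2.1926 (unchanged). New critical value: z_{0.0025} = 2.807.
Revised power = Φ(δ − 2.807) + Φ(−δ − 2.807) = Φ(-0.614) + Φ(-5.000) = 0.2695 + 0.0000 = 0.2695.

Power ≈ 0.269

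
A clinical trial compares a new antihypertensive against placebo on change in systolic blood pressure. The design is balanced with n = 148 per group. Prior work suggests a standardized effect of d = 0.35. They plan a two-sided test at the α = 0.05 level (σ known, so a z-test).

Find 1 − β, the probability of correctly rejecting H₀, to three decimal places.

Power ≈ 0.853

Noncentrality parameter: δ = d·√(n/2) = 0.35 × √(148/2) = 3.0108
Critical value for a two-sided test at α = 0.05: z_{α/2} = 1.960.
Power = Φ(δ − 1.960) + Φ(−δ − 1.960) = Φ(1.051) + Φ(-4.971) = 0.8533 + 0.0000 = 0.8533.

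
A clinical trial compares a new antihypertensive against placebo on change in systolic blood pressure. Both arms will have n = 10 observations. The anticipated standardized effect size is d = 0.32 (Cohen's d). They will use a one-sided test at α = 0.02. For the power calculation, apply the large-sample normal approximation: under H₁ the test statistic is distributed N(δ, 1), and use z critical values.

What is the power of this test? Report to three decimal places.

Noncentrality parameter: δ = d·√(n/2) = 0.32 × √(10/2) = 0.7155
Critical value for a one-sided test at α = 0.02: z_α = 2.054.
Power = P(Z > 2.054 − δ) = Φ(-1.338) = 0.0904.

Power ≈ 0.090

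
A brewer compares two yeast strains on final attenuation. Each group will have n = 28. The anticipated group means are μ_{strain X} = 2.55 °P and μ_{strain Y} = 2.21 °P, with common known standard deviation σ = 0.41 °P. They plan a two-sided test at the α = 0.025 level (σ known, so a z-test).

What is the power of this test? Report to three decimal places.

Power ≈ 0.806

Standardized effect: d = |μ_{strain X} − μ_{strain Y}| / σ = |2.55 − 2.21| / 0.41 = 0.8293
Noncentrality parameter: δ = d·√(n/2) = 0.8293 × √(28/2) = 3.1028
Critical value for a two-sided test at α = 0.025: z_{α/2} = 2.241.
Power = Φ(δ − 2.241) + Φ(−δ − 2.241) = Φ(0.861) + Φ(-5.344) = 0.8055 + 0.0000 = 0.8055.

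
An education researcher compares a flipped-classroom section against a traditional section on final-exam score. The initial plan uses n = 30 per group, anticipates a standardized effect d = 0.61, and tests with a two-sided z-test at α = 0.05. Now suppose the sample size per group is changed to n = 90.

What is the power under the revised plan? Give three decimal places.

Power ≈ 0.983

With n = 90 per group: δ = d·√(n/2) = 0.61 × √(90/2) = 4.0920. Critical value z_{0.025} = 1.960.
Revised power = Φ(δ − 1.960) + Φ(−δ − 1.960) = Φ(2.132) + Φ(-6.052) = 0.9835 + 0.0000 = 0.9835.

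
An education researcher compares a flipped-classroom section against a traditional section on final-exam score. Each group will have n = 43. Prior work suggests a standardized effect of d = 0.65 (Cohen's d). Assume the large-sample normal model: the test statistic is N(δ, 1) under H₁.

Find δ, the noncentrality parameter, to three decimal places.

δ = d·√(n/2) = 0.65 × √(43/2) = 3.0139

δ ≈ 3.014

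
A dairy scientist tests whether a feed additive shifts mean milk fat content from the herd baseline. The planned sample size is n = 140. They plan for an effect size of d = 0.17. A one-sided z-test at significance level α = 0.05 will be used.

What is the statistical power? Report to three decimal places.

Noncentrality parameter: δ = d·√n = 0.17 × √140 = 2.0115
Critical value for a one-sided test at α = 0.05: z_α = 1.645.
Power = Φ(δ − 1.645) = Φ(0.367) = 0.6430.

Power ≈ 0.643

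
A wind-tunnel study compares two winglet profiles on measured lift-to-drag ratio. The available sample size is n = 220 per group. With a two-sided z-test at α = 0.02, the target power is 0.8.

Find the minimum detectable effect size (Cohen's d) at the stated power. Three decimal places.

Required noncentrality: δ = z_{0.01} + z_{0.20} = 2.326 + 0.842 = 3.168.
(The second rejection-region term Φ(−δ − z_{α/2}) is negligible and dropped.)
δ = d·√(n/2) ⇒ d = δ/√(n/2) = 3.168/√(220/2) = 0.3021.

d ≈ 0.302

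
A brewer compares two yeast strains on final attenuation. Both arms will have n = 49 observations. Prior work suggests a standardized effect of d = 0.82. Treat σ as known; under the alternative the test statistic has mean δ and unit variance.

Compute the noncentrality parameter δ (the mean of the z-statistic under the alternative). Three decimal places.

δ = d·√(n/2) = 0.82 × √(49/2) = 4.0588

δ ≈ 4.059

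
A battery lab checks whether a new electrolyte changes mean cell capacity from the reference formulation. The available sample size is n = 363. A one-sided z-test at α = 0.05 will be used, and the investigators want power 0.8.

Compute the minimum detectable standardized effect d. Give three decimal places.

Need Φ(δ − 1.645) = 0.8, so δ = 1.645 + 0.842 = 2.486.
δ = d·√n ⇒ d = δ/√n = 2.486/√363 = 0.1305.

d ≈ 0.131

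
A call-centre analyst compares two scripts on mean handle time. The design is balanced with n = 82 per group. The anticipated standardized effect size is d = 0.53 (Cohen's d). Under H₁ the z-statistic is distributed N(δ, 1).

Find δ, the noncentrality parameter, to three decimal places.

The noncentrality parameter scales effect size by the design's sample-size factor: δ = d·√(n/2) = 0.53 × √(82/2) = 3.3937

δ ≈ 3.394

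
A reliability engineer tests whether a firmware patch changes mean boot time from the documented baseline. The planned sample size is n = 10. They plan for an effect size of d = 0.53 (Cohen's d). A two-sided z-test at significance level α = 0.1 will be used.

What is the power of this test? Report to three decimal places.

Power ≈ 0.513

Noncentrality parameter: δ = d·√n = 0.53 × √10 = 1.6760
Critical value for a two-sided test at α = 0.1: z_{α/2} = 1.645.
Power = Φ(δ − 1.645) + Φ(−δ − 1.645) = Φ(0.031) + Φ(-3.321) = 0.5124 + 0.0004 = 0.5129.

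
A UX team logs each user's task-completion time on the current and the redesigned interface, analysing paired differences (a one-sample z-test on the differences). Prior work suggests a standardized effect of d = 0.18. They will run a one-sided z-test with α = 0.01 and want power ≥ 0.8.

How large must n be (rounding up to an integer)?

n = 310

For power 0.8 need Φ(δ − z_{0.01}) = 0.8, so δ = z_{0.01} + z_{0.20} = 2.326 + 0.842 = 3.168.
δ = d·√n ⇒ n = (δ/d)² = (3.168 / 0.18)² = 309.75.
Round up to the next whole unit.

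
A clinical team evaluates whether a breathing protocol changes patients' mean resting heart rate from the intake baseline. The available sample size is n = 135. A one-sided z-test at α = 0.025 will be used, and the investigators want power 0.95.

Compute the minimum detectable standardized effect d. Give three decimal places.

Required noncentrality: δ = z_{0.025} + z_{0.05} = 1.960 + 1.645 = 3.605.
δ = d·√n ⇒ d = δ/√n = 3.605/√135 = 0.3103.

d ≈ 0.310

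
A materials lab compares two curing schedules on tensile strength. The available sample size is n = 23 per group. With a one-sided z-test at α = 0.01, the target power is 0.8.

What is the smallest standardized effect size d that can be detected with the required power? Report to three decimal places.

Required noncentrality: δ = z_{0.01} + z_{0.20} = 2.326 + 0.842 = 3.168.
δ = d·√(n/2) ⇒ d = δ/√(n/2) = 3.168/√(23/2) = 0.9342.

d ≈ 0.934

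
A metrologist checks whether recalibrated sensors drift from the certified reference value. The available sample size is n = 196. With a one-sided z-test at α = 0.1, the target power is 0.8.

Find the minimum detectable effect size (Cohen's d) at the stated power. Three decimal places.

Required noncentrality: δ = z_{0.1} + z_{0.20} = 1.282 + 0.842 = 2.123.
δ = d·√n ⇒ d = δ/√n = 2.123/√196 = 0.1517.

d ≈ 0.152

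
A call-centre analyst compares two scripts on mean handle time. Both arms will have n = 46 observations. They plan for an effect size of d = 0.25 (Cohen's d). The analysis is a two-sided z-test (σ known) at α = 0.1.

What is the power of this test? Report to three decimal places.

Noncentrality parameter: δ = d·√(n/2) = 0.25 × √(46/2) = 1.1990
Two-sided α = 0.1 → critical value z_{0.05} = 1.645.
Power = Φ(δ − 1.645) + Φ(−δ − 1.645) = Φ(-0.446) + Φ(-2.844) = 0.3278 + 0.0022 = 0.3301.

Power ≈ 0.330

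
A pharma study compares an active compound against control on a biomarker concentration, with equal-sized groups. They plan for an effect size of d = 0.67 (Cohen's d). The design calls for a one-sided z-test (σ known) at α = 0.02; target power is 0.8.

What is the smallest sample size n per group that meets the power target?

n = 38 per group

Set Φ(δ − 2.054) = 0.8; then δ − 2.054 = Φ⁻¹(0.8) = 0.842, giving δ = 2.895.
δ = d·√(n/2) ⇒ n = 2(δ/d)² = 2 × (2.895 / 0.67)² = 37.35.
Rounding up, n = 38 per group.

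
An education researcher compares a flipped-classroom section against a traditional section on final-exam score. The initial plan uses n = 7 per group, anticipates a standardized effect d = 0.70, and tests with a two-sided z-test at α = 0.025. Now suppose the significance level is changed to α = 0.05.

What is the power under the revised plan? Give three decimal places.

Power ≈ 0.258

δ = d·√(n/2) = 0.70 × √(7/2) = 1.3096 (unchanged). New critical value: z_{0.025} = 1.960.
Revised power = Φ(δ − 1.960) + Φ(−δ − 1.960) = Φ(-0.650) + Φ(-3.270) = 0.2577 + 0.0005 = 0.2583.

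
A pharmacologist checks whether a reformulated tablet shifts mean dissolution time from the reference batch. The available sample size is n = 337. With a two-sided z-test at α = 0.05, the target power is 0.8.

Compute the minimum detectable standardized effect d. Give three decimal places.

d ≈ 0.153

Need Φ(δ − 1.960) = 0.8, so δ = 1.960 + 0.842 = 2.802.
(Lower-tail contribution to power is negligible for δ > 0.)
δ = d·√n ⇒ d = δ/√n = 2.802/√337 = 0.1526.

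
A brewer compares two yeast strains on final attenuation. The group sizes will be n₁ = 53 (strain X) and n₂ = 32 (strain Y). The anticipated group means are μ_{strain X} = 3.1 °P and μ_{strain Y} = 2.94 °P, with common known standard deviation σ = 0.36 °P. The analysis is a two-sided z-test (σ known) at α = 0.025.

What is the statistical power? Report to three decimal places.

Power ≈ 0.399

Standardized effect: d = |μ_{strain X} − μ_{strain Y}| / σ = |3.1 − 2.94| / 0.36 = 0.4444
Noncentrality parameter: δ = d / √(1/n₁ + 1/n₂) = 0.4444 / √(1/53 + 1/32) = 1.9853
Two-sided α = 0.025 → critical value z_{0.0125} = 2.241.
Power = Φ(δ − 2.241) + Φ(−δ − 2.241) = Φ(-0.256) + Φ(-4.227) = 0.3989 + 0.0000 = 0.3989.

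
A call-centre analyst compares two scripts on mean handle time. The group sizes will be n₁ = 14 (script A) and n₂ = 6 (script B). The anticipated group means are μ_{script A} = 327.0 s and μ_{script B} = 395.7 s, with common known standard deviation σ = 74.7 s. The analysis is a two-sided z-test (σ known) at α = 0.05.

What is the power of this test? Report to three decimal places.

Standardized effect: d = |μ_{script A} − μ_{script B}| / σ = |327.0 − 395.7| / 74.7 = 0.9197
Noncentrality parameter: δ = d / √(1/n₁ + 1/n₂) = 0.9197 / √(1/14 + 1/6) = 1.8848
Critical value for a two-sided test at α = 0.05: z_{α/2} = 1.960.
Power = Φ(δ − 1.960) + Φ(−δ − 1.960) = Φ(-0.075) + Φ(-3.845) = 0.4700 + 0.0001 = 0.4701.

Power ≈ 0.470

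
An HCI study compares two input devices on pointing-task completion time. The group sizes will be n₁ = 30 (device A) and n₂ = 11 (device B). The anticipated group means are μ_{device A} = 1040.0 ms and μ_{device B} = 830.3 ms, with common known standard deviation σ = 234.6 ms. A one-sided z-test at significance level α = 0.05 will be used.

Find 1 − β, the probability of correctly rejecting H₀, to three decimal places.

Standardized effect: d = |μ_{device A} − μ_{device B}| / σ = |1040.0 − 830.3| / 234.6 = 0.8939
Noncentrality parameter: δ = d / √(1/n₁ + 1/n₂) = 0.8939 / √(1/30 + 1/11) = 2.5359
One-sided α = 0.05 → critical value z_{0.05} = 1.645.
Power = P(Z > 1.645 − δ) = Φ(0.891) = 0.8136.

Power ≈ 0.814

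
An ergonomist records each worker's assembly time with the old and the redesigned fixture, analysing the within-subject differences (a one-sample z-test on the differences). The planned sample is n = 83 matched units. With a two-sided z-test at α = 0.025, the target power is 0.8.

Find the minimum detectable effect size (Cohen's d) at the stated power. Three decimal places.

d ≈ 0.338

Required noncentrality: δ = z_{0.0125} + z_{0.20} = 2.241 + 0.842 = 3.083.
(The second rejection-region term Φ(−δ − z_{α/2}) is negligible and dropped.)
δ = d·√n ⇒ d = δ/√n = 3.083/√83 = 0.3384.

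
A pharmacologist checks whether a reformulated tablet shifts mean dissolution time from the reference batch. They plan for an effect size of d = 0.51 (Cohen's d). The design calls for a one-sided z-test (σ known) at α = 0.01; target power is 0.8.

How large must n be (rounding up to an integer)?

Set Φ(δ − 2.326) = 0.8; then δ − 2.326 = Φ⁻¹(0.8) = 0.842, giving δ = 3.168.
δ = d·√n ⇒ n = (δ/d)² = (3.168 / 0.51)² = 38.59.
Round up to the next whole unit.

n = 39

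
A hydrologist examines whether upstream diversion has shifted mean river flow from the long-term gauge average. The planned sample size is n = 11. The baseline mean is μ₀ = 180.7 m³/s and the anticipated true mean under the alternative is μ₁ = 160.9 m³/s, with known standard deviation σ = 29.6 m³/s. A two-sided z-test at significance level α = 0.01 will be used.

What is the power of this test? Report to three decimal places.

Power ≈ 0.360

Standardized effect: d = |μ₁ − μ₀| / σ = |160.9 − 180.7| / 29.6 = 0.6689
Noncentrality parameter: δ = d·√n = 0.6689 × √11 = 2.2186
Critical value for a two-sided test at α = 0.01: z_{α/2} = 2.576.
Power = Φ(δ − 2.576) + Φ(−δ − 2.576) = Φ(-0.357) + Φ(-4.794) = 0.3604 + 0.0000 = 0.3604.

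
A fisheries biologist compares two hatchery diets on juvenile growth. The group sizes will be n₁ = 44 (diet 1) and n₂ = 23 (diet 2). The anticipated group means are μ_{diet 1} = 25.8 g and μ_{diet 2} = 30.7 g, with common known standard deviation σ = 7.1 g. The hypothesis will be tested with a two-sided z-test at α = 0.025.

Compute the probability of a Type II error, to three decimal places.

Standardized effect: d = |μ_{diet 1} − μ_{diet 2}| / σ = |25.8 − 30.7| / 7.1 = 0.6901
Noncentrality parameter: δ = d / √(1/n₁ + 1/n₂) = 0.6901 / √(1/44 + 1/23) = 2.6822
Critical value for a two-sided test at α = 0.025: z_{α/2} = 2.241.
Power = Φ(δ − 2.241) + Φ(−δ − 2.241) = Φ(0.441) + Φ(-4.924) = 0.6703 + 0.0000 = 0.6703.
Type II error: β = 1 − power = 1 − 0.6703 = 0.3297.

β ≈ 0.330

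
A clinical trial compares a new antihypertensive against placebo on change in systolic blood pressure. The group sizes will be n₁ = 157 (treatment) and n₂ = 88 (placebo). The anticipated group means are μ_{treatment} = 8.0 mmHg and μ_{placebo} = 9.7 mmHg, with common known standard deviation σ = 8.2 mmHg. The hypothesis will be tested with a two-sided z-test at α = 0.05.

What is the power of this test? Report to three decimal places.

Standardized effect: d = |μ_{treatment} − μ_{placebo}| / σ = |8.0 − 9.7| / 8.2 = 0.2073
Noncentrality parameter: δ = d / √(1/n₁ + 1/n₂) = 0.2073 / √(1/157 + 1/88) = 1.5568
Two-sided α = 0.05 → critical value z_{0.025} = 1.960.
Power = Φ(δ − 1.960) + Φ(−δ − 1.960) = Φ(-0.403) + Φ(-3.517) = 0.3434 + 0.0002 = 0.3436.

Power ≈ 0.344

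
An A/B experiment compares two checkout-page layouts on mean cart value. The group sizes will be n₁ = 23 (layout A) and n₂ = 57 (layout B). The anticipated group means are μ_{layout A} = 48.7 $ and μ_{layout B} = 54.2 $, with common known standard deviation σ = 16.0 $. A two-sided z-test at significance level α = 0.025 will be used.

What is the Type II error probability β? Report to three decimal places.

β ≈ 0.802

Standardized effect: d = |μ_{layout A} − μ_{layout B}| / σ = |48.7 − 54.2| / 16.0 = 0.3438
Noncentrality parameter: δ = d / √(1/n₁ + 1/n₂) = 0.3438 / √(1/23 + 1/57) = 1.3916
Critical value for a two-sided test at α = 0.025: z_{α/2} = 2.241.
Power = Φ(δ − 2.241) + Φ(−δ − 2.241) = Φ(-0.850) + Φ(-3.633) = 0.1977 + 0.0001 = 0.1978.
Type II error: β = 1 − power = 1 − 0.1978 = 0.8022.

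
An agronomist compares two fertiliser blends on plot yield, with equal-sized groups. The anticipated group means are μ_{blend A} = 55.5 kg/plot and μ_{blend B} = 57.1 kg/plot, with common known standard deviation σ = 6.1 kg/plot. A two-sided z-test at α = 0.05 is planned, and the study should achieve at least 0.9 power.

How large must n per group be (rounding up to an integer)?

n = 306 per group

Standardized effect: d = |μ_{blend A} − μ_{blend B}| / σ = |55.5 − 57.1| / 6.1 = 0.2623
For power 0.9 need Φ(δ − z_{0.025}) = 0.9, so δ = z_{0.025} + z_{0.10} = 1.960 + 1.282 = 3.242.
(The Φ(−δ − z_{α/2}) term is vanishingly small for δ > 0 and is dropped in the standard sample-size formula.)
δ = d·√(n/2) ⇒ n = 2(δ/d)² = 2 × (3.242 / 0.2623)² = 305.45.
Round up to the next whole unit.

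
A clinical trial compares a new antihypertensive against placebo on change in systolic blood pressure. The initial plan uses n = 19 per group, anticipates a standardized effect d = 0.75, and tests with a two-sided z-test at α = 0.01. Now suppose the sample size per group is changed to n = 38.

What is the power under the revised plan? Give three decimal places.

With n = 38 per group: δ = d·√(n/2) = 0.75 × √(38/2) = 3.2692. Critical value z_{0.005} = 2.576.
Revised power = Φ(δ − 2.576) + Φ(−δ − 2.576) = Φ(0.693) + Φ(-5.845) = 0.7560 + 0.0000 = 0.7560.

Power ≈ 0.756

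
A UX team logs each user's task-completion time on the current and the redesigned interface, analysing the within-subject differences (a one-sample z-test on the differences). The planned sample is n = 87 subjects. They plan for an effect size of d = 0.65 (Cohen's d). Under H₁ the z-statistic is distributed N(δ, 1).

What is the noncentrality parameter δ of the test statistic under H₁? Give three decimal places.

δ = d·√n = 0.65 × √87 = 6.0628

δ ≈ 6.063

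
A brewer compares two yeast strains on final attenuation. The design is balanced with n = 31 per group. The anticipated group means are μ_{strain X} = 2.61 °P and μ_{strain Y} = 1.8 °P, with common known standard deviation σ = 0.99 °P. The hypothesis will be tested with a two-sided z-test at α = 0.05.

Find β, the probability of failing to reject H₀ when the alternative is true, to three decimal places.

Standardized effect: d = |μ_{strain X} − μ_{strain Y}| / σ = |2.61 − 1.8| / 0.99 = 0.8182
Noncentrality parameter: δ = d·√(n/2) = 0.8182 × √(31/2) = 3.2212
Critical value for a two-sided test at α = 0.05: z_{α/2} = 1.960.
Power = Φ(δ − 1.960) + Φ(−δ − 1.960) = Φ(1.261) + Φ(-5.181) = 0.8964 + 0.0000 = 0.8964.
Type II error: β = 1 − power = 1 − 0.8964 = 0.1036.

β ≈ 0.104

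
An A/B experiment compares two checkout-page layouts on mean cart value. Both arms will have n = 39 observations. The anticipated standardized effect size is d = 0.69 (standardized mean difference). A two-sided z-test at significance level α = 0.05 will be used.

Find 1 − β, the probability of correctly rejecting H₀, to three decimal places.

Noncentrality parameter: δ = d·√(n/2) = 0.69 × √(39/2) = 3.0470
Critical value for a two-sided test at α = 0.05: z_{α/2} = 1.960.
Power = Φ(δ − 1.960) + Φ(−δ − 1.960) = Φ(1.087) + Φ(-5.007) = 0.8615 + 0.0000 = 0.8615.

Power ≈ 0.861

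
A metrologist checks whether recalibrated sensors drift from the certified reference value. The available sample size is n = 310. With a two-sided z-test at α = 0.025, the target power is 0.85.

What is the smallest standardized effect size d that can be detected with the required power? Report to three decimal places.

Required noncentrality: δ = z_{0.0125} + z_{0.15} = 2.241 + 1.036 = 3.278.
(Lower-tail contribution to power is negligible for δ > 0.)
δ = d·√n ⇒ d = δ/√n = 3.278/√310 = 0.1862.

d ≈ 0.186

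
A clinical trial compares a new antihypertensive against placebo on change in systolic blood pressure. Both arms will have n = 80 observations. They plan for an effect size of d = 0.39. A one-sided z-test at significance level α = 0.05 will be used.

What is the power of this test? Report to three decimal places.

Power ≈ 0.794

Noncentrality parameter: δ = d·√(n/2) = 0.39 × √(80/2) = 2.4666
Critical value for a one-sided test at α = 0.05: z_α = 1.645.
Power = Φ(δ − 1.645) = Φ(0.822) = 0.7944.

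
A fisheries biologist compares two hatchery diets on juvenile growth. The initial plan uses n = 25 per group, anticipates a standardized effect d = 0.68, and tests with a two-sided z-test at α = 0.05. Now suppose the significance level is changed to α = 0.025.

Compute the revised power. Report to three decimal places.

δ = d·√(n/2) = 0.68 × √(25/2) = 2.4042 (unchanged). New critical value: z_{0.0125} = 2.241.
Revised power = Φ(δ − 2.241) + Φ(−δ − 2.241) = Φ(0.163) + Φ(-4.646) = 0.5646 + 0.0000 = 0.5646.

Power ≈ 0.565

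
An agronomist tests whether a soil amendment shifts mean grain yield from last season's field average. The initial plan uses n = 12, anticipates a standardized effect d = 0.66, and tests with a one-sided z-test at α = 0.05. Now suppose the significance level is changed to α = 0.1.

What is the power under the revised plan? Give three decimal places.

Power ≈ 0.842

δ = d·√n = 0.66 × √12 = 2.2863 (unchanged). New critical value: z_{0.1} = 1.282.
Revised power = P(Z > 1.282 − δ) = Φ(1.005) = 0.8425.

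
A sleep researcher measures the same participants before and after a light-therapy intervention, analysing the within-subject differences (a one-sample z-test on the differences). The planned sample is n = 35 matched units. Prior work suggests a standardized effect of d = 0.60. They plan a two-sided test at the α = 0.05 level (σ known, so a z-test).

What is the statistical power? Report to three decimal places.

Noncentrality parameter: λ = d·√n = 0.60 × √35 = 3.5496
Two-sided α = 0.05 → critical value z_{0.025} = 1.960.
Power = Φ(λ − 1.960) + Φ(−λ − 1.960) = Φ(1.590) + Φ(-5.510) = 0.9440 + 0.0000 = 0.9440.

Power ≈ 0.944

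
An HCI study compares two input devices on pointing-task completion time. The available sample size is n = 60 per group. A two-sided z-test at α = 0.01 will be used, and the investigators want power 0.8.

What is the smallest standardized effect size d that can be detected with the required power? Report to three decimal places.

Required noncentrality: δ = z_{0.005} + z_{0.20} = 2.576 + 0.842 = 3.417.
(The second rejection-region term Φ(−δ − z_{α/2}) is negligible and dropped.)
δ = d·√(n/2) ⇒ d = δ/√(n/2) = 3.417/√(60/2) = 0.6239.

d ≈ 0.624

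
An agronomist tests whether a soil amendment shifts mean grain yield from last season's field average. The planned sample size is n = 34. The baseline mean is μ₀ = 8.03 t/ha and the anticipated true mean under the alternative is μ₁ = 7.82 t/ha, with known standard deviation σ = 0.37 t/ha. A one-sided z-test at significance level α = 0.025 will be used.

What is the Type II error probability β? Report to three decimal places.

β ≈ 0.089

Standardized effect: d = |μ₁ − μ₀| / σ = |7.82 − 8.03| / 0.37 = 0.5676
Noncentrality parameter: δ = d·√n = 0.5676 × √34 = 3.3095
One-sided α = 0.025 → critical value z_{0.025} = 1.960.
Power = Φ(δ − 1.960) = Φ(1.349) = 0.9114.
Type II error: β = 1 − power = 1 − 0.9114 = 0.0886.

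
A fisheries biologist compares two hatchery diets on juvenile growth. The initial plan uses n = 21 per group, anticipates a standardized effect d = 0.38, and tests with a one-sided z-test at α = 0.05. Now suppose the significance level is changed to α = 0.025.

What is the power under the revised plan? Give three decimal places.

δ = d·√(n/2) = 0.38 × √(21/2) = 1.2313 (unchanged). New critical value: z_{0.025} = 1.960.
Revised power = P(Z > 1.960 − δ) = Φ(-0.729) = 0.2331.

Power ≈ 0.233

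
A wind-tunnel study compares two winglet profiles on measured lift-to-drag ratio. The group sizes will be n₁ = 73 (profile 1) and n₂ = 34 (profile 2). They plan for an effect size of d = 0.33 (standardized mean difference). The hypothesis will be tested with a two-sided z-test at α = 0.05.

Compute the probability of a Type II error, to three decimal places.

Noncentrality parameter: δ = d / √(1/n₁ + 1/n₂) = 0.33 / √(1/73 + 1/34) = 1.5894
Critical value for a two-sided test at α = 0.05: z_{α/2} = 1.960.
Power = Φ(δ − 1.960) + Φ(−δ − 1.960) = Φ(-0.371) + Φ(-3.549) = 0.3555 + 0.0002 = 0.3557.
Type II error: β = 1 − power = 1 − 0.3557 = 0.6443.

β ≈ 0.644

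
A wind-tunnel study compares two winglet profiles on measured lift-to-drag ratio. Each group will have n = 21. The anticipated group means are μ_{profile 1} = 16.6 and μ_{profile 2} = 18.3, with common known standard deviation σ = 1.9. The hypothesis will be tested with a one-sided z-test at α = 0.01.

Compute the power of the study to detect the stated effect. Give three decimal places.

Standardized effect: d = |μ_{profile 1} − μ_{profile 2}| / σ = |16.6 − 18.3| / 1.9 = 0.8947
Noncentrality parameter: δ = d·√(n/2) = 0.8947 × √(21/2) = 2.8993
One-sided α = 0.01 → critical value z_{0.01} = 2.326.
Power = P(Z > 2.326 − δ) = Φ(0.573) = 0.7167.

Power ≈ 0.717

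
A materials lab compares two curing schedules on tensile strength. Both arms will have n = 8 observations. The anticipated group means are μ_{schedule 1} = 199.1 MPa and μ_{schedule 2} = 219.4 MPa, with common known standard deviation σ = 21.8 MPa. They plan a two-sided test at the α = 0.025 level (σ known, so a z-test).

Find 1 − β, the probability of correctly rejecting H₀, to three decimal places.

Standardized effect: d = |μ_{schedule 1} − μ_{schedule 2}| / σ = |199.1 − 219.4| / 21.8 = 0.9312
Noncentrality parameter: λ = d·√(n/2) = 0.9312 × √(8/2) = 1.8624
Critical value for a two-sided test at α = 0.025: z_{α/2} = 2.241.
Power = Φ(λ − 2.241) + Φ(−λ − 2.241) = Φ(-0.379) + Φ(-4.104) = 0.3523 + 0.0000 = 0.3524.

Power ≈ 0.352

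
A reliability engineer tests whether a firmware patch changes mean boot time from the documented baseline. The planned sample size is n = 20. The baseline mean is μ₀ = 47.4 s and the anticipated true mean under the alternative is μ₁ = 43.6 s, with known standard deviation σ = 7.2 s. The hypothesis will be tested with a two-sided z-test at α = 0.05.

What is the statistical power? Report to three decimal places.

Power ≈ 0.656

Standardized effect: d = |μ₁ − μ₀| / σ = |43.6 − 47.4| / 7.2 = 0.5278
Noncentrality parameter: δ = d·√n = 0.5278 × √20 = 2.3603
Two-sided α = 0.05 → critical value z_{0.025} = 1.960.
Power = Φ(δ − 1.960) + Φ(−δ − 1.960) = Φ(0.400) + Φ(-4.320) = 0.6555 + 0.0000 = 0.6556.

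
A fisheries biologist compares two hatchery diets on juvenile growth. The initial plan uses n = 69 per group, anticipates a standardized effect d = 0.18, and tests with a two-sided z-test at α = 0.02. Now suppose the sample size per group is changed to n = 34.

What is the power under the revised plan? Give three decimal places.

With n = 34 per group: δ = d·√(n/2) = 0.18 × √(34/2) = 0.7422. Critical value z_{0.01} = 2.326.
Revised power = Φ(δ − 2.326) + Φ(−δ − 2.326) = Φ(-1.584) + Φ(-3.069) = 0.0566 + 0.0011 = 0.0577.

Power ≈ 0.058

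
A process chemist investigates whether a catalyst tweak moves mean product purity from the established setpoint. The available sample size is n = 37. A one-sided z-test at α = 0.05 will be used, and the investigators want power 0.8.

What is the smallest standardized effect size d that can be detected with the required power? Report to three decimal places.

Need Φ(δ − 1.645) = 0.8, so δ = 1.645 + 0.842 = 2.486.
δ = d·√n ⇒ d = δ/√n = 2.486/√37 = 0.4088.

d ≈ 0.409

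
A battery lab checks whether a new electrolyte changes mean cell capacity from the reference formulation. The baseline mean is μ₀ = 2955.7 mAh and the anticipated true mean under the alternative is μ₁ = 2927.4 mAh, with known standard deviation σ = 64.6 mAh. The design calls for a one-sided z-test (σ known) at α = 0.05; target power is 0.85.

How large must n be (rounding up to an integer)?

Standardized effect: d = |μ₁ − μ₀| / σ = |2927.4 − 2955.7| / 64.6 = 0.4381
Set Φ(δ − 1.645) = 0.85; then δ − 1.645 = Φ⁻¹(0.85) = 1.036, giving δ = 2.681.
δ = d·√n ⇒ n = (δ/d)² = (2.681 / 0.4381)² = 37.46.
Round up to the next whole unit.

n = 38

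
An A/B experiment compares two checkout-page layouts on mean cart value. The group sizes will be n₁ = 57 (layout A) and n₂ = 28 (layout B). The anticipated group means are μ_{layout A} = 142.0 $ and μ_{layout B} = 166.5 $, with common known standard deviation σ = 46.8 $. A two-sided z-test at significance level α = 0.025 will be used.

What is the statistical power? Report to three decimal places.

Power ≈ 0.511

Standardized effect: d = |μ_{layout A} − μ_{layout B}| / σ = |142.0 − 166.5| / 46.8 = 0.5235
Noncentrality parameter: δ = d / √(1/n₁ + 1/n₂) = 0.5235 / √(1/57 + 1/28) = 2.2684
Two-sided α = 0.025 → critical value z_{0.0125} = 2.241.
Power = Φ(δ − 2.241) + Φ(−δ − 2.241) = Φ(0.027) + Φ(-4.510) = 0.5108 + 0.0000 = 0.5108.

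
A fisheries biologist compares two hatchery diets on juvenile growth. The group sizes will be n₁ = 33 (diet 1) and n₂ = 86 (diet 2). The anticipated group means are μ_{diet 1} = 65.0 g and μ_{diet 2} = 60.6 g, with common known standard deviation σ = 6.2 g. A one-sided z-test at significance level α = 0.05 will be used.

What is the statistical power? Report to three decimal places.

Power ≈ 0.966

Standardized effect: d = |μ_{diet 1} − μ_{diet 2}| / σ = |65.0 − 60.6| / 6.2 = 0.7097
Noncentrality parameter: δ = d / √(1/n₁ + 1/n₂) = 0.7097 / √(1/33 + 1/86) = 3.4657
One-sided α = 0.05 → critical value z_{0.05} = 1.645.
Power = P(Z > 1.645 − δ) = Φ(1.821) = 0.9657.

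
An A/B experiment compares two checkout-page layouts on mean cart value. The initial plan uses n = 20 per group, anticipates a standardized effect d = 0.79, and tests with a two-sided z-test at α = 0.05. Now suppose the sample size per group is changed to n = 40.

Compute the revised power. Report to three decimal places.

Power ≈ 0.942

With n = 40 per group: δ = d·√(n/2) = 0.79 × √(40/2) = 3.5330. Critical value z_{0.025} = 1.960.
Revised power = Φ(δ − 1.960) + Φ(−δ − 1.960) = Φ(1.573) + Φ(-5.493) = 0.9421 + 0.0000 = 0.9421.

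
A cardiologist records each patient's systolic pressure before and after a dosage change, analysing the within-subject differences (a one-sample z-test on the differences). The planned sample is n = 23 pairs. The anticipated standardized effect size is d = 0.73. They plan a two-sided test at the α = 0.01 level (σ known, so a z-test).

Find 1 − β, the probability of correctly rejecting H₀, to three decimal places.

Power ≈ 0.823

Noncentrality parameter: δ = d·√n = 0.73 × √23 = 3.5010
Critical value for a two-sided test at α = 0.01: z_{α/2} = 2.576.
Power = Φ(δ − 2.576) + Φ(−δ − 2.576) = Φ(0.925) + Φ(-6.077) = 0.8226 + 0.0000 = 0.8226.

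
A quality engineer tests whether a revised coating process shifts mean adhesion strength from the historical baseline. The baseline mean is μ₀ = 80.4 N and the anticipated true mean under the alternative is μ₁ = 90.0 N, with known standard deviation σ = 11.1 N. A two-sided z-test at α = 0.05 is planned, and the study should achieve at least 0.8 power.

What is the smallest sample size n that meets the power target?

n = 11

Standardized effect: d = |μ₁ − μ₀| / σ = |90.0 − 80.4| / 11.1 = 0.8649
Set Φ(δ − 1.960) = 0.8; then δ − 1.960 = Φ⁻¹(0.8) = 0.842, giving δ = 2.802.
(Ignoring the negligible lower-tail rejection probability gives the usual closed-form inversion.)
δ = d·√n ⇒ n = (δ/d)² = (2.802 / 0.8649)² = 10.49.
Round up to the next whole unit.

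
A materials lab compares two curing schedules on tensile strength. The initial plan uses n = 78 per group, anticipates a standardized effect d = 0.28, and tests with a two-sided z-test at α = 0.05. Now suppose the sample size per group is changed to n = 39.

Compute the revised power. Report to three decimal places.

With n = 39 per group: δ = d·√(n/2) = 0.28 × √(39/2) = 1.2364. Critical value z_{0.025} = 1.960.
Revised power = Φ(δ − 1.960) + Φ(−δ − 1.960) = Φ(-0.724) + Φ(-3.196) = 0.2347 + 0.0007 = 0.2354.

Power ≈ 0.235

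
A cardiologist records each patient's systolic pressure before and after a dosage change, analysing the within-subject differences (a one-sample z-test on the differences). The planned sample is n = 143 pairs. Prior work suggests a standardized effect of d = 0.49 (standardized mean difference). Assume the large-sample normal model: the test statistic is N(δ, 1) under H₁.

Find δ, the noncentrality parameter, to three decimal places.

δ = d·√n = 0.49 × √143 = 5.8595

δ ≈ 5.860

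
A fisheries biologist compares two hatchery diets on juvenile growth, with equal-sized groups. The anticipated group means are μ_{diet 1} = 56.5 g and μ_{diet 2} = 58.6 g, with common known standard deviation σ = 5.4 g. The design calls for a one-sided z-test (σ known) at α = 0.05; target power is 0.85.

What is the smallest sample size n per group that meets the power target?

Standardized effect: d = |μ_{diet 1} − μ_{diet 2}| / σ = |56.5 − 58.6| / 5.4 = 0.3889
For power 0.85 need Φ(δ − z_{0.05}) = 0.85, so δ = z_{0.05} + z_{0.15} = 1.645 + 1.036 = 2.681.
δ = d·√(n/2) ⇒ n = 2(δ/d)² = 2 × (2.681 / 0.3889)² = 95.07.
Round up to the next whole unit.

n = 96 per group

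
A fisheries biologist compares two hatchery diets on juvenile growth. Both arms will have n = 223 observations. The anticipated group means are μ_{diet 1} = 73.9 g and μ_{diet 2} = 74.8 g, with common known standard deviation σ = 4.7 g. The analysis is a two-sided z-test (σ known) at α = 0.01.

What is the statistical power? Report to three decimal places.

Power ≈ 0.290

Standardized effect: d = |μ_{diet 1} − μ_{diet 2}| / σ = |73.9 − 74.8| / 4.7 = 0.1915
Noncentrality parameter: δ = d·√(n/2) = 0.1915 × √(223/2) = 2.0220
Two-sided α = 0.01 → critical value z_{0.005} = 2.576.
Power = Φ(δ − 2.576) + Φ(−δ − 2.576) = Φ(-0.554) + Φ(-4.598) = 0.2898 + 0.0000 = 0.2899.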